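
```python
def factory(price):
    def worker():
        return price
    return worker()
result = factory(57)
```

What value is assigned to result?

Step 1: factory(57) binds parameter price = 57.
Step 2: worker() looks up price in enclosing scope and finds the parameter price = 57.
Step 3: result = 57

The answer is 57.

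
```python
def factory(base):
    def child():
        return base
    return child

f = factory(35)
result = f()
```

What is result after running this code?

Step 1: factory(35) creates closure capturing base = 35.
Step 2: f() returns the captured base = 35.
Step 3: result = 35

The answer is 35.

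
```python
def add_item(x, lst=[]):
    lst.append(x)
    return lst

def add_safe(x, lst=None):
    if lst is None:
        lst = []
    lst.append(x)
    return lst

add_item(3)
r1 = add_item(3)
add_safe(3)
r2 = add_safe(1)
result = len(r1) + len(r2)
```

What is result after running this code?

Step 1: add_item shares mutable default: after 2 calls, lst = [3, 3], len = 2.
Step 2: add_safe creates fresh list each time: r2 = [1], len = 1.
Step 3: result = 2 + 1 = 3

The answer is 3.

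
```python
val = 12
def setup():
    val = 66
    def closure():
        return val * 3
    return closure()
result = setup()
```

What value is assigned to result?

Step 1: setup() shadows global val with val = 66.
Step 2: closure() finds val = 66 in enclosing scope, computes 66 * 3 = 198.
Step 3: result = 198

The answer is 198.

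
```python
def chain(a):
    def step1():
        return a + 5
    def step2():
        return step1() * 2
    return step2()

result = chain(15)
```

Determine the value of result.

Step 1: chain(15) captures a = 15.
Step 2: step2() calls step1() which returns 15 + 5 = 20.
Step 3: step2() returns 20 * 2 = 40

The answer is 40.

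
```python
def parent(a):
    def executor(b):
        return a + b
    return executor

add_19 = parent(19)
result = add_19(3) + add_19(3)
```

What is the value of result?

Step 1: add_19 captures a = 19.
Step 2: add_19(3) = 19 + 3 = 22, called twice.
Step 3: result = 22 + 22 = 44

The answer is 44.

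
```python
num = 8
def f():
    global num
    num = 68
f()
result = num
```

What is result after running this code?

Step 1: num = 8 globally.
Step 2: f() declares global num and sets it to 68.
Step 3: After f(), global num = 68. result = 68

The answer is 68.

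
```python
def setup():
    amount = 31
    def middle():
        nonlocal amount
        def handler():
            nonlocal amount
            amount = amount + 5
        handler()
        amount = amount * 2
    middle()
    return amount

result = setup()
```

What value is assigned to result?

Step 1: amount = 31.
Step 2: handler() adds 5: amount = 31 + 5 = 36.
Step 3: middle() doubles: amount = 36 * 2 = 72.
Step 4: result = 72

The answer is 72.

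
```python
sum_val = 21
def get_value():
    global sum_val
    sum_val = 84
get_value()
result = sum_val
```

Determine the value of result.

Step 1: sum_val = 21 globally.
Step 2: get_value() declares global sum_val and sets it to 84.
Step 3: After get_value(), global sum_val = 84. result = 84

The answer is 84.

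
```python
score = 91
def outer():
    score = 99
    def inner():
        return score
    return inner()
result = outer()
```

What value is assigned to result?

Step 1: score = 91 globally, but outer() defines score = 99 locally.
Step 2: inner() looks up score. Not in local scope, so checks enclosing scope (outer) and finds score = 99.
Step 3: result = 99

The answer is 99.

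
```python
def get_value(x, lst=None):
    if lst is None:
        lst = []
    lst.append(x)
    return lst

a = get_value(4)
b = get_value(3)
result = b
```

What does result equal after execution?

Step 1: None default with guard creates a NEW list each call.
Step 2: a = [4] (fresh list). b = [3] (another fresh list).
Step 3: result = [3] (this is the fix for mutable default)

The answer is [3].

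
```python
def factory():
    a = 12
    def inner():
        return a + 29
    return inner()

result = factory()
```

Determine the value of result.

Step 1: factory() defines a = 12.
Step 2: inner() reads a = 12 from enclosing scope, returns 12 + 29 = 41.
Step 3: result = 41

The answer is 41.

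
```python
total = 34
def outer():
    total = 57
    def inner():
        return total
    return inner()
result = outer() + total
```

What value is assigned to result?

Step 1: Global total = 34. outer() shadows with total = 57.
Step 2: inner() returns enclosing total = 57. outer() = 57.
Step 3: result = 57 + global total (34) = 91

The answer is 91.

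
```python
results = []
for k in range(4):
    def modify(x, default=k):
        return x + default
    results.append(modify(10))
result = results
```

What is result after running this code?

Step 1: Default argument default=k is evaluated at function definition time.
Step 2: Each iteration creates modify with default = current k value.
Step 3: modify(10) returns 10 + default. results = [10, 11, 12, 13]

The answer is [10, 11, 12, 13].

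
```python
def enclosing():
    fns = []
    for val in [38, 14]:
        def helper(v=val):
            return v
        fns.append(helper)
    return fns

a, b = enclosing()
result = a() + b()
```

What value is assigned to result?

Step 1: Default argument v=val captures val at each iteration.
Step 2: a() returns 38 (captured at first iteration), b() returns 14 (captured at second).
Step 3: result = 38 + 14 = 52

The answer is 52.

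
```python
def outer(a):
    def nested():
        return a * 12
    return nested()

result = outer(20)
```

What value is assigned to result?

Step 1: outer(20) binds parameter a = 20.
Step 2: nested() accesses a = 20 from enclosing scope.
Step 3: result = 20 * 12 = 240

The answer is 240.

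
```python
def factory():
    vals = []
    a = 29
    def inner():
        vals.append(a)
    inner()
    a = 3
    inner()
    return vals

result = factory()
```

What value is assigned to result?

Step 1: a = 29. inner() appends current a to vals.
Step 2: First inner(): appends 29. Then a = 3.
Step 3: Second inner(): appends 3 (closure sees updated a). result = [29, 3]

The answer is [29, 3].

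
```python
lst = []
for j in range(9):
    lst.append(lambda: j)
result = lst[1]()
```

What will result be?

Step 1: The loop creates 9 lambdas, all referencing the same variable j.
Step 2: After the loop, j = 8 (final value).
Step 3: lst[1]() looks up j at call time and finds 8. This is the late binding gotcha. result = 8

The answer is 8.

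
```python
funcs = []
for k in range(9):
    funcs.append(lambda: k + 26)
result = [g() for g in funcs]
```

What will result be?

Step 1: All lambdas capture k by reference. After the loop, k = 8.
Step 2: Each call returns 8 + 26 = 34.
Step 3: result = [34, 34, 34, 34, 34, 34, 34, 34, 34]

The answer is [34, 34, 34, 34, 34, 34, 34, 34, 34].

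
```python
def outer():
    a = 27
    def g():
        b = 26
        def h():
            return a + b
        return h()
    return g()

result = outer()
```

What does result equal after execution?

Step 1: outer() defines a = 27. g() defines b = 26.
Step 2: h() accesses both from enclosing scopes: a = 27, b = 26.
Step 3: result = 27 + 26 = 53

The answer is 53.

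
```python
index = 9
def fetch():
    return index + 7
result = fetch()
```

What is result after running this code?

Step 1: index = 9 is defined globally.
Step 2: fetch() looks up index from global scope = 9, then computes 9 + 7 = 16.
Step 3: result = 16

The answer is 16.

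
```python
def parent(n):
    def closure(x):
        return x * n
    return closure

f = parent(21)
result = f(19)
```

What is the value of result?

Step 1: parent(21) creates a closure capturing n = 21.
Step 2: f(19) computes 19 * 21 = 399.
Step 3: result = 399

The answer is 399.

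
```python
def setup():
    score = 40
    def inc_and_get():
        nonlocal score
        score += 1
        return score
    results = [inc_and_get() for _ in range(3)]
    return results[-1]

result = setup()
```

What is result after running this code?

Step 1: score = 40.
Step 2: Three calls to inc_and_get(), each adding 1.
Step 3: Last value = 40 + 1 * 3 = 43

The answer is 43.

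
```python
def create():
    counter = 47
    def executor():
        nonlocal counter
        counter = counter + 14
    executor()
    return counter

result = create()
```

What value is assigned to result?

Step 1: create() sets counter = 47.
Step 2: executor() uses nonlocal to modify counter in create's scope: counter = 47 + 14 = 61.
Step 3: create() returns the modified counter = 61

The answer is 61.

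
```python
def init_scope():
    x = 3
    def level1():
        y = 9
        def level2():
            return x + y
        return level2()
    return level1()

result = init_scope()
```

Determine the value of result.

Step 1: x = 3 in init_scope. y = 9 in level1.
Step 2: level2() reads x = 3 and y = 9 from enclosing scopes.
Step 3: result = 3 + 9 = 12

The answer is 12.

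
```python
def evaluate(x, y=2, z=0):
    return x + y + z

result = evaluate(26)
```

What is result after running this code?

Step 1: evaluate(26) uses defaults y = 2, z = 0.
Step 2: Returns 26 + 2 + 0 = 28.
Step 3: result = 28

The answer is 28.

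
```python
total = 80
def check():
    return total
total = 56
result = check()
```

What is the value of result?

Step 1: total is first set to 80, then reassigned to 56.
Step 2: check() is called after the reassignment, so it looks up the current global total = 56.
Step 3: result = 56

The answer is 56.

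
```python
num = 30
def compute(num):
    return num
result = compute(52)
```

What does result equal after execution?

Step 1: Global num = 30.
Step 2: compute(52) takes parameter num = 52, which shadows the global.
Step 3: result = 52

The answer is 52.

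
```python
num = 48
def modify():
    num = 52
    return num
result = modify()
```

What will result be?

Step 1: Global num = 48.
Step 2: modify() creates local num = 52, shadowing the global.
Step 3: Returns local num = 52. result = 52

The answer is 52.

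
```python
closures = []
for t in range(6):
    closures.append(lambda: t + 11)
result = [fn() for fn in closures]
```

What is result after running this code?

Step 1: All lambdas capture t by reference. After the loop, t = 5.
Step 2: Each call returns 5 + 11 = 16.
Step 3: result = [16, 16, 16, 16, 16, 16]

The answer is [16, 16, 16, 16, 16, 16].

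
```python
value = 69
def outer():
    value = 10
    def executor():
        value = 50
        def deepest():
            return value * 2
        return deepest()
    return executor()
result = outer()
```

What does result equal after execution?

Step 1: deepest() looks up value through LEGB: not local, finds value = 50 in enclosing executor().
Step 2: Returns 50 * 2 = 100.
Step 3: result = 100

The answer is 100.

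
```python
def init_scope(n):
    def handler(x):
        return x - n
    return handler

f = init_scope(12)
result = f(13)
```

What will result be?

Step 1: init_scope(12) creates a closure capturing n = 12.
Step 2: f(13) computes 13 - 12 = 1.
Step 3: result = 1

The answer is 1.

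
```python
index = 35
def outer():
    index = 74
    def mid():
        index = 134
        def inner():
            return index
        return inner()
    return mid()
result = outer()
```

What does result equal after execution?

Step 1: Three levels of shadowing: global 35, outer 74, mid 134.
Step 2: inner() finds index = 134 in enclosing mid() scope.
Step 3: result = 134

The answer is 134.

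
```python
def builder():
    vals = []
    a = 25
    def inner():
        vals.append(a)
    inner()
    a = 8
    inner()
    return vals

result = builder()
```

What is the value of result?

Step 1: a = 25. inner() appends current a to vals.
Step 2: First inner(): appends 25. Then a = 8.
Step 3: Second inner(): appends 8 (closure sees updated a). result = [25, 8]

The answer is [25, 8].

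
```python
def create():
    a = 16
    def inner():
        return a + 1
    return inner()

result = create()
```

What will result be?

Step 1: create() defines a = 16.
Step 2: inner() reads a = 16 from enclosing scope, returns 16 + 1 = 17.
Step 3: result = 17

The answer is 17.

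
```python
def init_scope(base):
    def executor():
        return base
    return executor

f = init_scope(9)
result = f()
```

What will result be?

Step 1: init_scope(9) creates closure capturing base = 9.
Step 2: f() returns the captured base = 9.
Step 3: result = 9

The answer is 9.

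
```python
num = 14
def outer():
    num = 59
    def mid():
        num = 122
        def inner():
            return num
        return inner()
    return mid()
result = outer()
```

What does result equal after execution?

Step 1: Three levels of shadowing: global 14, outer 59, mid 122.
Step 2: inner() finds num = 122 in enclosing mid() scope.
Step 3: result = 122

The answer is 122.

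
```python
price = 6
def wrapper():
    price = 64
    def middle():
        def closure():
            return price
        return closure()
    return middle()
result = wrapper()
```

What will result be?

Step 1: wrapper() defines price = 64. middle() and closure() have no local price.
Step 2: closure() checks local (none), enclosing middle() (none), enclosing wrapper() and finds price = 64.
Step 3: result = 64

The answer is 64.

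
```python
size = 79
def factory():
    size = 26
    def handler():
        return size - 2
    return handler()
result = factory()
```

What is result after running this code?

Step 1: factory() shadows global size with size = 26.
Step 2: handler() finds size = 26 in enclosing scope, computes 26 - 2 = 24.
Step 3: result = 24

The answer is 24.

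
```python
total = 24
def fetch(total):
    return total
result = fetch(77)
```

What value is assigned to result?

Step 1: Global total = 24.
Step 2: fetch(77) takes parameter total = 77, which shadows the global.
Step 3: result = 77

The answer is 77.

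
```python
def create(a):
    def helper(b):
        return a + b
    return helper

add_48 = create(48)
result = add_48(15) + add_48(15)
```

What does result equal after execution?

Step 1: add_48 captures a = 48.
Step 2: add_48(15) = 48 + 15 = 63, called twice.
Step 3: result = 63 + 63 = 126

The answer is 126.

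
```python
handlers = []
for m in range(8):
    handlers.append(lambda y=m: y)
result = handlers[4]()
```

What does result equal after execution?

Step 1: Default argument y=m captures m's value at each iteration.
Step 2: handlers[4] captured y = 4 when m was 4.
Step 3: result = 4

The answer is 4.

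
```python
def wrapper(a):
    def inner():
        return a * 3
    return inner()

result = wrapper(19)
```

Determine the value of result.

Step 1: wrapper(19) binds parameter a = 19.
Step 2: inner() accesses a = 19 from enclosing scope.
Step 3: result = 19 * 3 = 57

The answer is 57.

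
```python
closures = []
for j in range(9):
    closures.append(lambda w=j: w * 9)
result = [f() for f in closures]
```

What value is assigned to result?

Step 1: Default arg w=j captures j at each iteration.
Step 2: closures[k] has w defaulting to k, returns k * 9.
Step 3: result = [0, 9, 18, 27, 36, 45, 54, 63, 72]

The answer is [0, 9, 18, 27, 36, 45, 54, 63, 72].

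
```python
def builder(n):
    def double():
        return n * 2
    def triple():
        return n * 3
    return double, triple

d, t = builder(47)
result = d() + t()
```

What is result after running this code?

Step 1: Both closures capture the same n = 47.
Step 2: d() = 47 * 2 = 94, t() = 47 * 3 = 141.
Step 3: result = 94 + 141 = 235

The answer is 235.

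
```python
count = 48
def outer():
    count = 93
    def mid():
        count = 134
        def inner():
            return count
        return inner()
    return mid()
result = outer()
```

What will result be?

Step 1: Three levels of shadowing: global 48, outer 93, mid 134.
Step 2: inner() finds count = 134 in enclosing mid() scope.
Step 3: result = 134

The answer is 134.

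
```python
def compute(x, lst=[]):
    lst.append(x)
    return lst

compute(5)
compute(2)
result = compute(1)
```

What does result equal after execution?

Step 1: Mutable default argument gotcha! The list [] is created once.
Step 2: Each call appends to the SAME list: [5], [5, 2], [5, 2, 1].
Step 3: result = [5, 2, 1]

The answer is [5, 2, 1].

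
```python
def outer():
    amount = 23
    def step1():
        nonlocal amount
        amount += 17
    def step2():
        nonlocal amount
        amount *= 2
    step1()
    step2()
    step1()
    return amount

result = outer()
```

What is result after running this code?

Step 1: amount = 23.
Step 2: step1(): amount = 23 + 17 = 40.
Step 3: step2(): amount = 40 * 2 = 80.
Step 4: step1(): amount = 80 + 17 = 97. result = 97

The answer is 97.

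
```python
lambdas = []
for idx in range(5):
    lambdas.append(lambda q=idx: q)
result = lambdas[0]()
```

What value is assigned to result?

Step 1: Default argument q=idx captures idx's value at each iteration.
Step 2: lambdas[0] captured q = 0 when idx was 0.
Step 3: result = 0

The answer is 0.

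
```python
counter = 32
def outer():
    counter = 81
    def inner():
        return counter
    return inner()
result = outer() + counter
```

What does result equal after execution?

Step 1: Global counter = 32. outer() shadows with counter = 81.
Step 2: inner() returns enclosing counter = 81. outer() = 81.
Step 3: result = 81 + global counter (32) = 113

The answer is 113.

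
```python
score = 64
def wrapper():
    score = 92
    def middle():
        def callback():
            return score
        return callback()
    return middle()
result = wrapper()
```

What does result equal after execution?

Step 1: wrapper() defines score = 92. middle() and callback() have no local score.
Step 2: callback() checks local (none), enclosing middle() (none), enclosing wrapper() and finds score = 92.
Step 3: result = 92

The answer is 92.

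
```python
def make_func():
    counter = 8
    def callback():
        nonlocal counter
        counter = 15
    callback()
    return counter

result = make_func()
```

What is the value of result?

Step 1: make_func() sets counter = 8.
Step 2: callback() uses nonlocal to reassign counter = 15.
Step 3: result = 15

The answer is 15.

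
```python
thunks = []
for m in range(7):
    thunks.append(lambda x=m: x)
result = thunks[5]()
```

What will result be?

Step 1: Default argument x=m captures m's value at each iteration.
Step 2: thunks[5] captured x = 5 when m was 5.
Step 3: result = 5

The answer is 5.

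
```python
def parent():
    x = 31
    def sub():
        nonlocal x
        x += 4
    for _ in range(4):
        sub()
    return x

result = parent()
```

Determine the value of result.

Step 1: x = 31.
Step 2: sub() is called 4 times in a loop, each adding 4 via nonlocal.
Step 3: x = 31 + 4 * 4 = 47

The answer is 47.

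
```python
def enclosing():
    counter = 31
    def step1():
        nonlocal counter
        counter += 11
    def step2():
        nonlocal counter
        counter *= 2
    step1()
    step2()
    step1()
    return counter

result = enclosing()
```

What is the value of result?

Step 1: counter = 31.
Step 2: step1(): counter = 31 + 11 = 42.
Step 3: step2(): counter = 42 * 2 = 84.
Step 4: step1(): counter = 84 + 11 = 95. result = 95

The answer is 95.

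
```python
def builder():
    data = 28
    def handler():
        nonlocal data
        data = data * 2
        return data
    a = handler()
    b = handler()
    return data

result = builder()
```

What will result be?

Step 1: data starts at 28.
Step 2: First handler(): data = 28 * 2 = 56.
Step 3: Second handler(): data = 56 * 2 = 112.
Step 4: result = 112

The answer is 112.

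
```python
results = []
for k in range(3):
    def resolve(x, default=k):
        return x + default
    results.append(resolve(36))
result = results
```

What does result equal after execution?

Step 1: Default argument default=k is evaluated at function definition time.
Step 2: Each iteration creates resolve with default = current k value.
Step 3: resolve(36) returns 36 + default. results = [36, 37, 38]

The answer is [36, 37, 38].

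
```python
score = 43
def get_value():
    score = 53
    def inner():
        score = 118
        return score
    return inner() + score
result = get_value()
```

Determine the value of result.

Step 1: get_value() has local score = 53. inner() has local score = 118.
Step 2: inner() returns its local score = 118.
Step 3: get_value() returns 118 + its own score (53) = 171

The answer is 171.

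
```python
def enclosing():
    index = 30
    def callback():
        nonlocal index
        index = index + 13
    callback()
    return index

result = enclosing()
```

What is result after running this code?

Step 1: enclosing() sets index = 30.
Step 2: callback() uses nonlocal to modify index in enclosing's scope: index = 30 + 13 = 43.
Step 3: enclosing() returns the modified index = 43

The answer is 43.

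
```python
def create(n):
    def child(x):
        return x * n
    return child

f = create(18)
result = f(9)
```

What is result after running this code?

Step 1: create(18) creates a closure capturing n = 18.
Step 2: f(9) computes 9 * 18 = 162.
Step 3: result = 162

The answer is 162.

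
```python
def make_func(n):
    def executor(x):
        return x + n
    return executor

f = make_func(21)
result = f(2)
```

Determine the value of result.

Step 1: make_func(21) creates a closure that captures n = 21.
Step 2: f(2) calls the closure with x = 2, returning 2 + 21 = 23.
Step 3: result = 23

The answer is 23.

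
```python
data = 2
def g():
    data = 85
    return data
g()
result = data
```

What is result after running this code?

Step 1: data = 2 globally.
Step 2: g() creates a LOCAL data = 85 (no global keyword!).
Step 3: The global data is unchanged. result = 2

The answer is 2.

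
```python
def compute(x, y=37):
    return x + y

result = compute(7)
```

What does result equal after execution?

Step 1: compute(7) uses default y = 37.
Step 2: Returns 7 + 37 = 44.
Step 3: result = 44

The answer is 44.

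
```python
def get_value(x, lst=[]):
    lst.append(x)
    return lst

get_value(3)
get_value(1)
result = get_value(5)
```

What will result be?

Step 1: Mutable default argument gotcha! The list [] is created once.
Step 2: Each call appends to the SAME list: [3], [3, 1], [3, 1, 5].
Step 3: result = [3, 1, 5]

The answer is [3, 1, 5].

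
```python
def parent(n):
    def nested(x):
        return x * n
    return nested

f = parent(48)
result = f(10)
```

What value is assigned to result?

Step 1: parent(48) creates a closure capturing n = 48.
Step 2: f(10) computes 10 * 48 = 480.
Step 3: result = 480

The answer is 480.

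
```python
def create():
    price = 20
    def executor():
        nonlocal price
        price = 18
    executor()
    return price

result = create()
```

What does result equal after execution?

Step 1: create() sets price = 20.
Step 2: executor() uses nonlocal to reassign price = 18.
Step 3: result = 18

The answer is 18.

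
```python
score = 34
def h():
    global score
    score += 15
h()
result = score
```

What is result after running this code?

Step 1: score = 34 globally.
Step 2: h() modifies global score: score += 15 = 49.
Step 3: result = 49

The answer is 49.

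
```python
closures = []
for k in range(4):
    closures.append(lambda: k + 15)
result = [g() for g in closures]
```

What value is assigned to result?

Step 1: All lambdas capture k by reference. After the loop, k = 3.
Step 2: Each call returns 3 + 15 = 18.
Step 3: result = [18, 18, 18, 18]

The answer is [18, 18, 18, 18].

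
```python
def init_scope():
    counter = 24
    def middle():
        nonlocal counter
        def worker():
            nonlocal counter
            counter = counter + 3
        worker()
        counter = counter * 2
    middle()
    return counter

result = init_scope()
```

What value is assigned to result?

Step 1: counter = 24.
Step 2: worker() adds 3: counter = 24 + 3 = 27.
Step 3: middle() doubles: counter = 27 * 2 = 54.
Step 4: result = 54

The answer is 54.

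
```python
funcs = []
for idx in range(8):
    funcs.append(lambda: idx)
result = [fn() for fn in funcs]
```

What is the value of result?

Step 1: All 8 lambdas share the same variable idx.
Step 2: After the loop, idx = 7.
Step 3: Each call returns 7. result = [7, 7, 7, 7, 7, 7, 7, 7]

The answer is [7, 7, 7, 7, 7, 7, 7, 7].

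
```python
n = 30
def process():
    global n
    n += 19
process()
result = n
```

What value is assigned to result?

Step 1: n = 30 globally.
Step 2: process() modifies global n: n += 19 = 49.
Step 3: result = 49

The answer is 49.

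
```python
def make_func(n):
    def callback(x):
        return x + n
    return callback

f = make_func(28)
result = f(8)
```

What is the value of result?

Step 1: make_func(28) creates a closure that captures n = 28.
Step 2: f(8) calls the closure with x = 8, returning 8 + 28 = 36.
Step 3: result = 36

The answer is 36.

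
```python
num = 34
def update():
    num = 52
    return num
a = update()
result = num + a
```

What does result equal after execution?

Step 1: Global num = 34. update() returns local num = 52.
Step 2: a = 52. Global num still = 34.
Step 3: result = 34 + 52 = 86

The answer is 86.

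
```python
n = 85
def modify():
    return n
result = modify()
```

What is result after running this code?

Step 1: n = 85 is defined in the global scope.
Step 2: modify() looks up n. No local n exists, so Python checks the global scope via LEGB rule and finds n = 85.
Step 3: result = 85

The answer is 85.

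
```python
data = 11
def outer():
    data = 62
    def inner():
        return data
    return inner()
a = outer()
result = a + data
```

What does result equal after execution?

Step 1: outer() has local data = 62. inner() reads from enclosing.
Step 2: outer() returns 62. Global data = 11 unchanged.
Step 3: result = 62 + 11 = 73

The answer is 73.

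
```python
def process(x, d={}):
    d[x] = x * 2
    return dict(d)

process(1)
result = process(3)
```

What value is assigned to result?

Step 1: Mutable default dict is shared across calls.
Step 2: First call adds 1: 2. Second call adds 3: 6.
Step 3: result = {1: 2, 3: 6}

The answer is {1: 2, 3: 6}.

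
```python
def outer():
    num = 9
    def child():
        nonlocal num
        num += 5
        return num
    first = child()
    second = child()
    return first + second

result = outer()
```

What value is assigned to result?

Step 1: num starts at 9.
Step 2: First call: num = 9 + 5 = 14, returns 14.
Step 3: Second call: num = 14 + 5 = 19, returns 19.
Step 4: result = 14 + 19 = 33

The answer is 33.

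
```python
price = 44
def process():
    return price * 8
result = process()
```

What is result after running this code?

Step 1: price = 44 is defined globally.
Step 2: process() looks up price from global scope = 44, then computes 44 * 8 = 352.
Step 3: result = 352

The answer is 352.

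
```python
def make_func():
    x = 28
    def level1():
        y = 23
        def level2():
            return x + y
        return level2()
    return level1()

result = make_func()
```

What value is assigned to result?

Step 1: x = 28 in make_func. y = 23 in level1.
Step 2: level2() reads x = 28 and y = 23 from enclosing scopes.
Step 3: result = 28 + 23 = 51

The answer is 51.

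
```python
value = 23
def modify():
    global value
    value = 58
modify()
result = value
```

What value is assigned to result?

Step 1: value = 23 globally.
Step 2: modify() declares global value and sets it to 58.
Step 3: After modify(), global value = 58. result = 58

The answer is 58.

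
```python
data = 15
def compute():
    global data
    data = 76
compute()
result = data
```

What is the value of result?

Step 1: data = 15 globally.
Step 2: compute() declares global data and sets it to 76.
Step 3: After compute(), global data = 76. result = 76

The answer is 76.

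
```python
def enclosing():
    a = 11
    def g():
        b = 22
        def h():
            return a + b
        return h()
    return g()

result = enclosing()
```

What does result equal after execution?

Step 1: enclosing() defines a = 11. g() defines b = 22.
Step 2: h() accesses both from enclosing scopes: a = 11, b = 22.
Step 3: result = 11 + 22 = 33

The answer is 33.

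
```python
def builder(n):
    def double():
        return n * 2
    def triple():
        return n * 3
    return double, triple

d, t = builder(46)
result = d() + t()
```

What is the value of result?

Step 1: Both closures capture the same n = 46.
Step 2: d() = 46 * 2 = 92, t() = 46 * 3 = 138.
Step 3: result = 92 + 138 = 230

The answer is 230.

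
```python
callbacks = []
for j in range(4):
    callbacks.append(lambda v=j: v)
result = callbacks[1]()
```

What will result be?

Step 1: Default argument v=j captures j's value at each iteration.
Step 2: callbacks[1] captured v = 1 when j was 1.
Step 3: result = 1

The answer is 1.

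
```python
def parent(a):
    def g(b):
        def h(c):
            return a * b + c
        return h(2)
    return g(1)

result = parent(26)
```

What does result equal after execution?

Step 1: a = 26, b = 1, c = 2.
Step 2: h() computes a * b + c = 26 * 1 + 2 = 28.
Step 3: result = 28

The answer is 28.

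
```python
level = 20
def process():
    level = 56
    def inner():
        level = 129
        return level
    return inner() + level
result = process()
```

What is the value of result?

Step 1: process() has local level = 56. inner() has local level = 129.
Step 2: inner() returns its local level = 129.
Step 3: process() returns 129 + its own level (56) = 185

The answer is 185.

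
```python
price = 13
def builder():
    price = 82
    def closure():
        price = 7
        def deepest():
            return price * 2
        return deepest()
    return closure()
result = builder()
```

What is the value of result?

Step 1: deepest() looks up price through LEGB: not local, finds price = 7 in enclosing closure().
Step 2: Returns 7 * 2 = 14.
Step 3: result = 14

The answer is 14.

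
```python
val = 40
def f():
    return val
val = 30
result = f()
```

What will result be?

Step 1: val is first set to 40, then reassigned to 30.
Step 2: f() is called after the reassignment, so it looks up the current global val = 30.
Step 3: result = 30

The answer is 30.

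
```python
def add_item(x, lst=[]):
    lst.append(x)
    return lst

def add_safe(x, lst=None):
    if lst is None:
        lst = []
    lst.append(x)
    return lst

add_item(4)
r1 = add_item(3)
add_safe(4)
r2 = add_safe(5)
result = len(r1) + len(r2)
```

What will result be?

Step 1: add_item shares mutable default: after 2 calls, lst = [4, 3], len = 2.
Step 2: add_safe creates fresh list each time: r2 = [5], len = 1.
Step 3: result = 2 + 1 = 3

The answer is 3.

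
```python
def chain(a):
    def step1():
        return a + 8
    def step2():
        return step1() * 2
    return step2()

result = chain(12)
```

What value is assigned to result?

Step 1: chain(12) captures a = 12.
Step 2: step2() calls step1() which returns 12 + 8 = 20.
Step 3: step2() returns 20 * 2 = 40

The answer is 40.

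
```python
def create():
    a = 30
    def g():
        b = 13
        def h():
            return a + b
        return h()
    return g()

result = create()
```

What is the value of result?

Step 1: create() defines a = 30. g() defines b = 13.
Step 2: h() accesses both from enclosing scopes: a = 30, b = 13.
Step 3: result = 30 + 13 = 43

The answer is 43.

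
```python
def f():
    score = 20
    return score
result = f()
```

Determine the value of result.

Step 1: f() defines score = 20 in its local scope.
Step 2: return score finds the local variable score = 20.
Step 3: result = 20

The answer is 20.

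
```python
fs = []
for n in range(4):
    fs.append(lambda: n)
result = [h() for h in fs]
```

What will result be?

Step 1: All 4 lambdas share the same variable n.
Step 2: After the loop, n = 3.
Step 3: Each call returns 3. result = [3, 3, 3, 3]

The answer is [3, 3, 3, 3].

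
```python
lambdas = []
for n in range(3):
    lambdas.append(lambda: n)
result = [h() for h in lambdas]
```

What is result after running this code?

Step 1: All 3 lambdas share the same variable n.
Step 2: After the loop, n = 2.
Step 3: Each call returns 2. result = [2, 2, 2]

The answer is [2, 2, 2].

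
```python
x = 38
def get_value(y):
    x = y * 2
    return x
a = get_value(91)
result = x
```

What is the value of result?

Step 1: Global x = 38.
Step 2: get_value(91) creates local x = 91 * 2 = 182.
Step 3: Global x unchanged because no global keyword. result = 38

The answer is 38.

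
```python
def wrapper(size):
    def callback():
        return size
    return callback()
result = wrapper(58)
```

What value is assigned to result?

Step 1: wrapper(58) binds parameter size = 58.
Step 2: callback() looks up size in enclosing scope and finds the parameter size = 58.
Step 3: result = 58

The answer is 58.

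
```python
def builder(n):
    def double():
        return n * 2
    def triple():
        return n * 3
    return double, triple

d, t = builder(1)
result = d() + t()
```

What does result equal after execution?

Step 1: Both closures capture the same n = 1.
Step 2: d() = 1 * 2 = 2, t() = 1 * 3 = 3.
Step 3: result = 2 + 3 = 5

The answer is 5.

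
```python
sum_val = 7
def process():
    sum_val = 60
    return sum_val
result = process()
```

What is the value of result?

Step 1: Global sum_val = 7.
Step 2: process() creates local sum_val = 60, shadowing the global.
Step 3: Returns local sum_val = 60. result = 60

The answer is 60.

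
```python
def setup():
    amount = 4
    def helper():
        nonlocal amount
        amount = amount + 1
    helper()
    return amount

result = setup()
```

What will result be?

Step 1: setup() sets amount = 4.
Step 2: helper() uses nonlocal to modify amount in setup's scope: amount = 4 + 1 = 5.
Step 3: setup() returns the modified amount = 5

The answer is 5.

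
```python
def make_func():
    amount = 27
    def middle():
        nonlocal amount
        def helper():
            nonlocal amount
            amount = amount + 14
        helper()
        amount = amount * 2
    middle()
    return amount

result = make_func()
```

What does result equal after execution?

Step 1: amount = 27.
Step 2: helper() adds 14: amount = 27 + 14 = 41.
Step 3: middle() doubles: amount = 41 * 2 = 82.
Step 4: result = 82

The answer is 82.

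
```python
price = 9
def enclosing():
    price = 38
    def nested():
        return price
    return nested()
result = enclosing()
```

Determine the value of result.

Step 1: price = 9 globally, but enclosing() defines price = 38 locally.
Step 2: nested() looks up price. Not in local scope, so checks enclosing scope (enclosing) and finds price = 38.
Step 3: result = 38

The answer is 38.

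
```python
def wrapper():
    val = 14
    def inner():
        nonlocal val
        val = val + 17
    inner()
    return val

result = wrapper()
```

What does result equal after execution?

Step 1: wrapper() sets val = 14.
Step 2: inner() uses nonlocal to modify val in wrapper's scope: val = 14 + 17 = 31.
Step 3: wrapper() returns the modified val = 31

The answer is 31.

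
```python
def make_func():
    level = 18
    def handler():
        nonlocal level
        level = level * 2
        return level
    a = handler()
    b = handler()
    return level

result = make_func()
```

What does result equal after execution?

Step 1: level starts at 18.
Step 2: First handler(): level = 18 * 2 = 36.
Step 3: Second handler(): level = 36 * 2 = 72.
Step 4: result = 72

The answer is 72.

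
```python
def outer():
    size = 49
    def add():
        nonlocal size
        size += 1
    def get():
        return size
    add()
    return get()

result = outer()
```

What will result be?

Step 1: size = 49. add() modifies it via nonlocal, get() reads it.
Step 2: add() makes size = 49 + 1 = 50.
Step 3: get() returns 50. result = 50

The answer is 50.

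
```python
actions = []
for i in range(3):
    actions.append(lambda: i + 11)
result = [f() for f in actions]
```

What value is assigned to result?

Step 1: All lambdas capture i by reference. After the loop, i = 2.
Step 2: Each call returns 2 + 11 = 13.
Step 3: result = [13, 13, 13]

The answer is [13, 13, 13].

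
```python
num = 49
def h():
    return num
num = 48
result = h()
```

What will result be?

Step 1: num is first set to 49, then reassigned to 48.
Step 2: h() is called after the reassignment, so it looks up the current global num = 48.
Step 3: result = 48

The answer is 48.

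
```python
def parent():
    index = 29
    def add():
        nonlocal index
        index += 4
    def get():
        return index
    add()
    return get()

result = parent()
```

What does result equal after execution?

Step 1: index = 29. add() modifies it via nonlocal, get() reads it.
Step 2: add() makes index = 29 + 4 = 33.
Step 3: get() returns 33. result = 33

The answer is 33.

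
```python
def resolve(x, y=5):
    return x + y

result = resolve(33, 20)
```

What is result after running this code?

Step 1: resolve(33, 20) overrides default y with 20.
Step 2: Returns 33 + 20 = 53.
Step 3: result = 53

The answer is 53.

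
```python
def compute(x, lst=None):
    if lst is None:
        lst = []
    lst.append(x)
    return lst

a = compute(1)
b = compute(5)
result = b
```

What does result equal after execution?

Step 1: None default with guard creates a NEW list each call.
Step 2: a = [1] (fresh list). b = [5] (another fresh list).
Step 3: result = [5] (this is the fix for mutable default)

The answer is [5].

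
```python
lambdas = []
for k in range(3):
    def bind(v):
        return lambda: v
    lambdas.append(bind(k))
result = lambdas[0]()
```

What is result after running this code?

Step 1: bind(k) creates a new scope capturing v = k at call time.
Step 2: lambdas[0] = bind(0), so its lambda captures v = 0.
Step 3: result = 0 (closure factory fixes late binding)

The answer is 0.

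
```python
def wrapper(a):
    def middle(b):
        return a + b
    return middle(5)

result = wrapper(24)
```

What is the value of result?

Step 1: wrapper(24) passes a = 24.
Step 2: middle(5) has b = 5, reads a = 24 from enclosing.
Step 3: result = 24 + 5 = 29

The answer is 29.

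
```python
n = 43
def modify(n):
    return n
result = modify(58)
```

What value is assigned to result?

Step 1: Global n = 43.
Step 2: modify(58) takes parameter n = 58, which shadows the global.
Step 3: result = 58

The answer is 58.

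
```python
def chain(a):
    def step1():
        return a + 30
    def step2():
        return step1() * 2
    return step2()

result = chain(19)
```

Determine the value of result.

Step 1: chain(19) captures a = 19.
Step 2: step2() calls step1() which returns 19 + 30 = 49.
Step 3: step2() returns 49 * 2 = 98

The answer is 98.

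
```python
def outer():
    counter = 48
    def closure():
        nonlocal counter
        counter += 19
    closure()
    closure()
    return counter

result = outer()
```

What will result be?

Step 1: counter starts at 48.
Step 2: closure() is called 2 times, each adding 19.
Step 3: counter = 48 + 19 * 2 = 86

The answer is 86.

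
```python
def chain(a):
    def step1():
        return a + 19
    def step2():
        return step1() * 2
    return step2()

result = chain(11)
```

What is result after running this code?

Step 1: chain(11) captures a = 11.
Step 2: step2() calls step1() which returns 11 + 19 = 30.
Step 3: step2() returns 30 * 2 = 60

The answer is 60.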